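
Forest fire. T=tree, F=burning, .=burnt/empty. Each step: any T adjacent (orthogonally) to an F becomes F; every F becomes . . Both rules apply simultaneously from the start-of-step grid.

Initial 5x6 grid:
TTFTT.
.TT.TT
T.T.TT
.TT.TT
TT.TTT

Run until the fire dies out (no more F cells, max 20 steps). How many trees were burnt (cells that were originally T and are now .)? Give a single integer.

Step 1: +3 fires, +1 burnt (F count now 3)
Step 2: +4 fires, +3 burnt (F count now 4)
Step 3: +2 fires, +4 burnt (F count now 2)
Step 4: +3 fires, +2 burnt (F count now 3)
Step 5: +3 fires, +3 burnt (F count now 3)
Step 6: +3 fires, +3 burnt (F count now 3)
Step 7: +2 fires, +3 burnt (F count now 2)
Step 8: +0 fires, +2 burnt (F count now 0)
Fire out after step 8
Initially T: 21, now '.': 29
Total burnt (originally-T cells now '.'): 20

Answer: 20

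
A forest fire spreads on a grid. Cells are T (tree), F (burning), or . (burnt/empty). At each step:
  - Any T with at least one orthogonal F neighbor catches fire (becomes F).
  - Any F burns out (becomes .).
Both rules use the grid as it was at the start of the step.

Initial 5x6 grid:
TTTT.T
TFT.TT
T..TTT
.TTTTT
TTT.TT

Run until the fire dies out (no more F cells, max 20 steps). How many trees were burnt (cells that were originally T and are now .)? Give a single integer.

Answer: 7

Derivation:
Step 1: +3 fires, +1 burnt (F count now 3)
Step 2: +3 fires, +3 burnt (F count now 3)
Step 3: +1 fires, +3 burnt (F count now 1)
Step 4: +0 fires, +1 burnt (F count now 0)
Fire out after step 4
Initially T: 23, now '.': 14
Total burnt (originally-T cells now '.'): 7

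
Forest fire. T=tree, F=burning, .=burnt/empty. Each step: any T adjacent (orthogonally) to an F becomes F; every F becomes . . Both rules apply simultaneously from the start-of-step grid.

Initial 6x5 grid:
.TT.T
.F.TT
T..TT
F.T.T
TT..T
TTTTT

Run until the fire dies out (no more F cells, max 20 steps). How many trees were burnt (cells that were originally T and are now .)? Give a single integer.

Step 1: +3 fires, +2 burnt (F count now 3)
Step 2: +3 fires, +3 burnt (F count now 3)
Step 3: +1 fires, +3 burnt (F count now 1)
Step 4: +1 fires, +1 burnt (F count now 1)
Step 5: +1 fires, +1 burnt (F count now 1)
Step 6: +1 fires, +1 burnt (F count now 1)
Step 7: +1 fires, +1 burnt (F count now 1)
Step 8: +1 fires, +1 burnt (F count now 1)
Step 9: +1 fires, +1 burnt (F count now 1)
Step 10: +2 fires, +1 burnt (F count now 2)
Step 11: +2 fires, +2 burnt (F count now 2)
Step 12: +0 fires, +2 burnt (F count now 0)
Fire out after step 12
Initially T: 18, now '.': 29
Total burnt (originally-T cells now '.'): 17

Answer: 17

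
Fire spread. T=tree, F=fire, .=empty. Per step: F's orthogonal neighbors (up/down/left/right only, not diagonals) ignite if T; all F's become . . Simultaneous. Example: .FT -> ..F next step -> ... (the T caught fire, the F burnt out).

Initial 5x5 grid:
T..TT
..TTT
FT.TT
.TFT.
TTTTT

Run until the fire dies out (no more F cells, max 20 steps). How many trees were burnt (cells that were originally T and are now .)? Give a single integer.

Step 1: +4 fires, +2 burnt (F count now 4)
Step 2: +3 fires, +4 burnt (F count now 3)
Step 3: +4 fires, +3 burnt (F count now 4)
Step 4: +3 fires, +4 burnt (F count now 3)
Step 5: +1 fires, +3 burnt (F count now 1)
Step 6: +0 fires, +1 burnt (F count now 0)
Fire out after step 6
Initially T: 16, now '.': 24
Total burnt (originally-T cells now '.'): 15

Answer: 15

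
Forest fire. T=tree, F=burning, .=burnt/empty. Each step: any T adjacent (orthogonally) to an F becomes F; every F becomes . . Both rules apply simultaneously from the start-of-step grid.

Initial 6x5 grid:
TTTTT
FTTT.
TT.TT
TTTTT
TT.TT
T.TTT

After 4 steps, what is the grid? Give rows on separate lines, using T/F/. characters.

Step 1: 3 trees catch fire, 1 burn out
  FTTTT
  .FTT.
  FT.TT
  TTTTT
  TT.TT
  T.TTT
Step 2: 4 trees catch fire, 3 burn out
  .FTTT
  ..FT.
  .F.TT
  FTTTT
  TT.TT
  T.TTT
Step 3: 4 trees catch fire, 4 burn out
  ..FTT
  ...F.
  ...TT
  .FTTT
  FT.TT
  T.TTT
Step 4: 5 trees catch fire, 4 burn out
  ...FT
  .....
  ...FT
  ..FTT
  .F.TT
  F.TTT

...FT
.....
...FT
..FTT
.F.TT
F.TTT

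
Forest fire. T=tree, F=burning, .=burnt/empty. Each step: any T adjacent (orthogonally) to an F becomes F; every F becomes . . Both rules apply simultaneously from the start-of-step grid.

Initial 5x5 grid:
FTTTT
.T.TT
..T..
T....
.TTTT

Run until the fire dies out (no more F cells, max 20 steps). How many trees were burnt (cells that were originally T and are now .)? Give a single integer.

Answer: 7

Derivation:
Step 1: +1 fires, +1 burnt (F count now 1)
Step 2: +2 fires, +1 burnt (F count now 2)
Step 3: +1 fires, +2 burnt (F count now 1)
Step 4: +2 fires, +1 burnt (F count now 2)
Step 5: +1 fires, +2 burnt (F count now 1)
Step 6: +0 fires, +1 burnt (F count now 0)
Fire out after step 6
Initially T: 13, now '.': 19
Total burnt (originally-T cells now '.'): 7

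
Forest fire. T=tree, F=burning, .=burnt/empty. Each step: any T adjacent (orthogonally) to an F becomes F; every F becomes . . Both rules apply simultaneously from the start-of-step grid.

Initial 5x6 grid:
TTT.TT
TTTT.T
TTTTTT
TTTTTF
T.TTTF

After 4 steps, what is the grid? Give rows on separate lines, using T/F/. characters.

Step 1: 3 trees catch fire, 2 burn out
  TTT.TT
  TTTT.T
  TTTTTF
  TTTTF.
  T.TTF.
Step 2: 4 trees catch fire, 3 burn out
  TTT.TT
  TTTT.F
  TTTTF.
  TTTF..
  T.TF..
Step 3: 4 trees catch fire, 4 burn out
  TTT.TF
  TTTT..
  TTTF..
  TTF...
  T.F...
Step 4: 4 trees catch fire, 4 burn out
  TTT.F.
  TTTF..
  TTF...
  TF....
  T.....

TTT.F.
TTTF..
TTF...
TF....
T.....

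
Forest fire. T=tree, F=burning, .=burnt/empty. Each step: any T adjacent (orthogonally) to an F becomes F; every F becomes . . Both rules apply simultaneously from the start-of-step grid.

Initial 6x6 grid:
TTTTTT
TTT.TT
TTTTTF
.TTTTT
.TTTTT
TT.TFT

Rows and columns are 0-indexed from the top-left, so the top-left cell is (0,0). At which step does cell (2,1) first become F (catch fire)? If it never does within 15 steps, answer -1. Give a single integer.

Step 1: cell (2,1)='T' (+6 fires, +2 burnt)
Step 2: cell (2,1)='T' (+6 fires, +6 burnt)
Step 3: cell (2,1)='T' (+4 fires, +6 burnt)
Step 4: cell (2,1)='F' (+5 fires, +4 burnt)
  -> target ignites at step 4
Step 5: cell (2,1)='.' (+5 fires, +5 burnt)
Step 6: cell (2,1)='.' (+3 fires, +5 burnt)
Step 7: cell (2,1)='.' (+1 fires, +3 burnt)
Step 8: cell (2,1)='.' (+0 fires, +1 burnt)
  fire out at step 8

4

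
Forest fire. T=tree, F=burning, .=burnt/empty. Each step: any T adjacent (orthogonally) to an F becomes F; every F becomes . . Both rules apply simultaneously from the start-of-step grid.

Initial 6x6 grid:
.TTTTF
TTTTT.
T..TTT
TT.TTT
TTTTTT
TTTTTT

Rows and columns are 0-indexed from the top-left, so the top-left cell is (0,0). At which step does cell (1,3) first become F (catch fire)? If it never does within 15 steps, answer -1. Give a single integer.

Step 1: cell (1,3)='T' (+1 fires, +1 burnt)
Step 2: cell (1,3)='T' (+2 fires, +1 burnt)
Step 3: cell (1,3)='F' (+3 fires, +2 burnt)
  -> target ignites at step 3
Step 4: cell (1,3)='.' (+5 fires, +3 burnt)
Step 5: cell (1,3)='.' (+4 fires, +5 burnt)
Step 6: cell (1,3)='.' (+4 fires, +4 burnt)
Step 7: cell (1,3)='.' (+4 fires, +4 burnt)
Step 8: cell (1,3)='.' (+3 fires, +4 burnt)
Step 9: cell (1,3)='.' (+3 fires, +3 burnt)
Step 10: cell (1,3)='.' (+1 fires, +3 burnt)
Step 11: cell (1,3)='.' (+0 fires, +1 burnt)
  fire out at step 11

3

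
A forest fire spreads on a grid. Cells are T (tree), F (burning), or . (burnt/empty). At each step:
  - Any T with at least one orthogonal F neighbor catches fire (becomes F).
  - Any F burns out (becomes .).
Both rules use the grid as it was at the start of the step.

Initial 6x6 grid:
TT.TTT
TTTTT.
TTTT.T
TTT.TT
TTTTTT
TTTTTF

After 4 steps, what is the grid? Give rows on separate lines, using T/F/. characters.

Step 1: 2 trees catch fire, 1 burn out
  TT.TTT
  TTTTT.
  TTTT.T
  TTT.TT
  TTTTTF
  TTTTF.
Step 2: 3 trees catch fire, 2 burn out
  TT.TTT
  TTTTT.
  TTTT.T
  TTT.TF
  TTTTF.
  TTTF..
Step 3: 4 trees catch fire, 3 burn out
  TT.TTT
  TTTTT.
  TTTT.F
  TTT.F.
  TTTF..
  TTF...
Step 4: 2 trees catch fire, 4 burn out
  TT.TTT
  TTTTT.
  TTTT..
  TTT...
  TTF...
  TF....

TT.TTT
TTTTT.
TTTT..
TTT...
TTF...
TF....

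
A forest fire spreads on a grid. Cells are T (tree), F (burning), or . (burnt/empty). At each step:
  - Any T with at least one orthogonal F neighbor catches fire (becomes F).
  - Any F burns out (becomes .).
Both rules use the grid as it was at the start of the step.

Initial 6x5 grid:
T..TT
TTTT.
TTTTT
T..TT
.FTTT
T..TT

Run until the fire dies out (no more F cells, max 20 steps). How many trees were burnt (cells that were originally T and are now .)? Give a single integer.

Step 1: +1 fires, +1 burnt (F count now 1)
Step 2: +1 fires, +1 burnt (F count now 1)
Step 3: +3 fires, +1 burnt (F count now 3)
Step 4: +3 fires, +3 burnt (F count now 3)
Step 5: +3 fires, +3 burnt (F count now 3)
Step 6: +3 fires, +3 burnt (F count now 3)
Step 7: +3 fires, +3 burnt (F count now 3)
Step 8: +2 fires, +3 burnt (F count now 2)
Step 9: +1 fires, +2 burnt (F count now 1)
Step 10: +0 fires, +1 burnt (F count now 0)
Fire out after step 10
Initially T: 21, now '.': 29
Total burnt (originally-T cells now '.'): 20

Answer: 20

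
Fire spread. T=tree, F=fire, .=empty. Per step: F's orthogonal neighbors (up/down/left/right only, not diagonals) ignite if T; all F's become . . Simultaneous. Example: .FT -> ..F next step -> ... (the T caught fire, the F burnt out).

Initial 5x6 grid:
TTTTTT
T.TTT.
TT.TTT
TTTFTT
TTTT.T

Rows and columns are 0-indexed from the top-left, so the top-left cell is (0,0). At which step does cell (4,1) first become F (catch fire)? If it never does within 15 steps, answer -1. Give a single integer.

Step 1: cell (4,1)='T' (+4 fires, +1 burnt)
Step 2: cell (4,1)='T' (+5 fires, +4 burnt)
Step 3: cell (4,1)='F' (+8 fires, +5 burnt)
  -> target ignites at step 3
Step 4: cell (4,1)='.' (+4 fires, +8 burnt)
Step 5: cell (4,1)='.' (+3 fires, +4 burnt)
Step 6: cell (4,1)='.' (+1 fires, +3 burnt)
Step 7: cell (4,1)='.' (+0 fires, +1 burnt)
  fire out at step 7

3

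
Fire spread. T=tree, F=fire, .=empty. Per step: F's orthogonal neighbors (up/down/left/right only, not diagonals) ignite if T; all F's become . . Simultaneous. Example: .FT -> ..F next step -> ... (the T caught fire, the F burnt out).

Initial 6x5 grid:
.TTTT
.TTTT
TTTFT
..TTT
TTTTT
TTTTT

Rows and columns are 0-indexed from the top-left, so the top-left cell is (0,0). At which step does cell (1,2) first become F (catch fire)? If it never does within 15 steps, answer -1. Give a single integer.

Step 1: cell (1,2)='T' (+4 fires, +1 burnt)
Step 2: cell (1,2)='F' (+7 fires, +4 burnt)
  -> target ignites at step 2
Step 3: cell (1,2)='.' (+7 fires, +7 burnt)
Step 4: cell (1,2)='.' (+4 fires, +7 burnt)
Step 5: cell (1,2)='.' (+2 fires, +4 burnt)
Step 6: cell (1,2)='.' (+1 fires, +2 burnt)
Step 7: cell (1,2)='.' (+0 fires, +1 burnt)
  fire out at step 7

2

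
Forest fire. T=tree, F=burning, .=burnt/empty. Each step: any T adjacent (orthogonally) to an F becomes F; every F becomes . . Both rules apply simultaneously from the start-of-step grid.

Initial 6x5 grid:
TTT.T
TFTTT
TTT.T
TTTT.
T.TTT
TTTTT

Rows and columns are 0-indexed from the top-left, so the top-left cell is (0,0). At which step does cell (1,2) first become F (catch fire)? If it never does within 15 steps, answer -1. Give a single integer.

Step 1: cell (1,2)='F' (+4 fires, +1 burnt)
  -> target ignites at step 1
Step 2: cell (1,2)='.' (+6 fires, +4 burnt)
Step 3: cell (1,2)='.' (+3 fires, +6 burnt)
Step 4: cell (1,2)='.' (+5 fires, +3 burnt)
Step 5: cell (1,2)='.' (+3 fires, +5 burnt)
Step 6: cell (1,2)='.' (+3 fires, +3 burnt)
Step 7: cell (1,2)='.' (+1 fires, +3 burnt)
Step 8: cell (1,2)='.' (+0 fires, +1 burnt)
  fire out at step 8

1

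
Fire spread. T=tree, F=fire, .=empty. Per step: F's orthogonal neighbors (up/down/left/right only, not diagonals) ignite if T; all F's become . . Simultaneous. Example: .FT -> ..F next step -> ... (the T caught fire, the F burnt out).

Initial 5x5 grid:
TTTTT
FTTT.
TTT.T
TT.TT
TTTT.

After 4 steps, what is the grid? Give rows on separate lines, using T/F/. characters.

Step 1: 3 trees catch fire, 1 burn out
  FTTTT
  .FTT.
  FTT.T
  TT.TT
  TTTT.
Step 2: 4 trees catch fire, 3 burn out
  .FTTT
  ..FT.
  .FT.T
  FT.TT
  TTTT.
Step 3: 5 trees catch fire, 4 burn out
  ..FTT
  ...F.
  ..F.T
  .F.TT
  FTTT.
Step 4: 2 trees catch fire, 5 burn out
  ...FT
  .....
  ....T
  ...TT
  .FTT.

...FT
.....
....T
...TT
.FTT.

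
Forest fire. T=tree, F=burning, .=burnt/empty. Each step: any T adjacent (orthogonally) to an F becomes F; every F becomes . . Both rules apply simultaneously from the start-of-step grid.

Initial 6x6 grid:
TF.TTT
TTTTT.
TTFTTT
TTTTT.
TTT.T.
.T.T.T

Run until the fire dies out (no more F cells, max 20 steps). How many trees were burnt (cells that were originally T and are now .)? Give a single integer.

Step 1: +6 fires, +2 burnt (F count now 6)
Step 2: +7 fires, +6 burnt (F count now 7)
Step 3: +6 fires, +7 burnt (F count now 6)
Step 4: +4 fires, +6 burnt (F count now 4)
Step 5: +1 fires, +4 burnt (F count now 1)
Step 6: +0 fires, +1 burnt (F count now 0)
Fire out after step 6
Initially T: 26, now '.': 34
Total burnt (originally-T cells now '.'): 24

Answer: 24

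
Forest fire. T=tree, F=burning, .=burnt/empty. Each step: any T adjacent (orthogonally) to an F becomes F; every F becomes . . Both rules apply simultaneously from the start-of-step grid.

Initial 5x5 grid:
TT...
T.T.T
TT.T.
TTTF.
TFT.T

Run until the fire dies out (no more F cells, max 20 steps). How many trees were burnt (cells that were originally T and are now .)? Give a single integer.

Answer: 11

Derivation:
Step 1: +5 fires, +2 burnt (F count now 5)
Step 2: +2 fires, +5 burnt (F count now 2)
Step 3: +1 fires, +2 burnt (F count now 1)
Step 4: +1 fires, +1 burnt (F count now 1)
Step 5: +1 fires, +1 burnt (F count now 1)
Step 6: +1 fires, +1 burnt (F count now 1)
Step 7: +0 fires, +1 burnt (F count now 0)
Fire out after step 7
Initially T: 14, now '.': 22
Total burnt (originally-T cells now '.'): 11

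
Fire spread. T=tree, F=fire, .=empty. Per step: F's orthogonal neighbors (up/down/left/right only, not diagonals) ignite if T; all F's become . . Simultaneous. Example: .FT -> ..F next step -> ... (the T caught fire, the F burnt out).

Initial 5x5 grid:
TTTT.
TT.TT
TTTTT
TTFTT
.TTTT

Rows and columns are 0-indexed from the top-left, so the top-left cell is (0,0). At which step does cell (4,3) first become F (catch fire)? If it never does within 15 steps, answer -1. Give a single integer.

Step 1: cell (4,3)='T' (+4 fires, +1 burnt)
Step 2: cell (4,3)='F' (+6 fires, +4 burnt)
  -> target ignites at step 2
Step 3: cell (4,3)='.' (+5 fires, +6 burnt)
Step 4: cell (4,3)='.' (+4 fires, +5 burnt)
Step 5: cell (4,3)='.' (+2 fires, +4 burnt)
Step 6: cell (4,3)='.' (+0 fires, +2 burnt)
  fire out at step 6

2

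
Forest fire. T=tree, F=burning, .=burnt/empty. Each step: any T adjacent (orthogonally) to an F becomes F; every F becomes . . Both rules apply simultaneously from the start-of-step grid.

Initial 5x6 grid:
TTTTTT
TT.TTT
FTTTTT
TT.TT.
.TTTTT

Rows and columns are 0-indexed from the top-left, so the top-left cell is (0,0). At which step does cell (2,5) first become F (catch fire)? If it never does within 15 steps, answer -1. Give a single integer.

Step 1: cell (2,5)='T' (+3 fires, +1 burnt)
Step 2: cell (2,5)='T' (+4 fires, +3 burnt)
Step 3: cell (2,5)='T' (+3 fires, +4 burnt)
Step 4: cell (2,5)='T' (+5 fires, +3 burnt)
Step 5: cell (2,5)='F' (+5 fires, +5 burnt)
  -> target ignites at step 5
Step 6: cell (2,5)='.' (+3 fires, +5 burnt)
Step 7: cell (2,5)='.' (+2 fires, +3 burnt)
Step 8: cell (2,5)='.' (+0 fires, +2 burnt)
  fire out at step 8

5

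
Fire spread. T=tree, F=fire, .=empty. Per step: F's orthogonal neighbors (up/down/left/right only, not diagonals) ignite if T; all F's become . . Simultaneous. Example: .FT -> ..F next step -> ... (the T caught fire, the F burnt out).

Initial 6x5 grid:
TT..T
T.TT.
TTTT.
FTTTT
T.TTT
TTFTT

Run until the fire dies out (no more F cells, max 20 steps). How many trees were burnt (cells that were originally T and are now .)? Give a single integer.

Step 1: +6 fires, +2 burnt (F count now 6)
Step 2: +6 fires, +6 burnt (F count now 6)
Step 3: +4 fires, +6 burnt (F count now 4)
Step 4: +4 fires, +4 burnt (F count now 4)
Step 5: +1 fires, +4 burnt (F count now 1)
Step 6: +0 fires, +1 burnt (F count now 0)
Fire out after step 6
Initially T: 22, now '.': 29
Total burnt (originally-T cells now '.'): 21

Answer: 21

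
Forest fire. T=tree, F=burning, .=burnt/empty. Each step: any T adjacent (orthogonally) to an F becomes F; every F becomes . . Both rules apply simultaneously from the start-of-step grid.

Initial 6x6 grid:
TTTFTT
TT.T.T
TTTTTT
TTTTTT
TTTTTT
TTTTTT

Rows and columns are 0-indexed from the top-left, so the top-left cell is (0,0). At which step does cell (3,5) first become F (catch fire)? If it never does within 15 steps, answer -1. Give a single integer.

Step 1: cell (3,5)='T' (+3 fires, +1 burnt)
Step 2: cell (3,5)='T' (+3 fires, +3 burnt)
Step 3: cell (3,5)='T' (+6 fires, +3 burnt)
Step 4: cell (3,5)='T' (+6 fires, +6 burnt)
Step 5: cell (3,5)='F' (+6 fires, +6 burnt)
  -> target ignites at step 5
Step 6: cell (3,5)='.' (+5 fires, +6 burnt)
Step 7: cell (3,5)='.' (+3 fires, +5 burnt)
Step 8: cell (3,5)='.' (+1 fires, +3 burnt)
Step 9: cell (3,5)='.' (+0 fires, +1 burnt)
  fire out at step 9

5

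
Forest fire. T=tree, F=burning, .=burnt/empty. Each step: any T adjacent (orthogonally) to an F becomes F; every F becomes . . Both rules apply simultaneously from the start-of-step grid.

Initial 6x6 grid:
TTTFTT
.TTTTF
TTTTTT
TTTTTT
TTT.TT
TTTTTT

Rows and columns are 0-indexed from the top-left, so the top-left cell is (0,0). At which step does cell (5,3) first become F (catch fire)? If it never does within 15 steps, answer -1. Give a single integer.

Step 1: cell (5,3)='T' (+6 fires, +2 burnt)
Step 2: cell (5,3)='T' (+5 fires, +6 burnt)
Step 3: cell (5,3)='T' (+6 fires, +5 burnt)
Step 4: cell (5,3)='T' (+4 fires, +6 burnt)
Step 5: cell (5,3)='T' (+4 fires, +4 burnt)
Step 6: cell (5,3)='F' (+4 fires, +4 burnt)
  -> target ignites at step 6
Step 7: cell (5,3)='.' (+2 fires, +4 burnt)
Step 8: cell (5,3)='.' (+1 fires, +2 burnt)
Step 9: cell (5,3)='.' (+0 fires, +1 burnt)
  fire out at step 9

6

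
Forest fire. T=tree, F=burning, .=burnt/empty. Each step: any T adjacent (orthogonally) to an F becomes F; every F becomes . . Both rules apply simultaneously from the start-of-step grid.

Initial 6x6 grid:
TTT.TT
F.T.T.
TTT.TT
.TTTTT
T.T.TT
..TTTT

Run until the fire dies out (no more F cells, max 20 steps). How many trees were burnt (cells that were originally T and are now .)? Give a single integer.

Answer: 24

Derivation:
Step 1: +2 fires, +1 burnt (F count now 2)
Step 2: +2 fires, +2 burnt (F count now 2)
Step 3: +3 fires, +2 burnt (F count now 3)
Step 4: +2 fires, +3 burnt (F count now 2)
Step 5: +2 fires, +2 burnt (F count now 2)
Step 6: +2 fires, +2 burnt (F count now 2)
Step 7: +4 fires, +2 burnt (F count now 4)
Step 8: +4 fires, +4 burnt (F count now 4)
Step 9: +2 fires, +4 burnt (F count now 2)
Step 10: +1 fires, +2 burnt (F count now 1)
Step 11: +0 fires, +1 burnt (F count now 0)
Fire out after step 11
Initially T: 25, now '.': 35
Total burnt (originally-T cells now '.'): 24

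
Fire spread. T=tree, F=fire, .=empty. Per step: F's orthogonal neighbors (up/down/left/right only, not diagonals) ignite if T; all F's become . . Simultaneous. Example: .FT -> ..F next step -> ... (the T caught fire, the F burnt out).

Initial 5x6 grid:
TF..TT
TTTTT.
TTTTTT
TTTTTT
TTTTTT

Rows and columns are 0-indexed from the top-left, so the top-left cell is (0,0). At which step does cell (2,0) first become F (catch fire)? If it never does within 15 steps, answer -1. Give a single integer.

Step 1: cell (2,0)='T' (+2 fires, +1 burnt)
Step 2: cell (2,0)='T' (+3 fires, +2 burnt)
Step 3: cell (2,0)='F' (+4 fires, +3 burnt)
  -> target ignites at step 3
Step 4: cell (2,0)='.' (+5 fires, +4 burnt)
Step 5: cell (2,0)='.' (+5 fires, +5 burnt)
Step 6: cell (2,0)='.' (+4 fires, +5 burnt)
Step 7: cell (2,0)='.' (+2 fires, +4 burnt)
Step 8: cell (2,0)='.' (+1 fires, +2 burnt)
Step 9: cell (2,0)='.' (+0 fires, +1 burnt)
  fire out at step 9

3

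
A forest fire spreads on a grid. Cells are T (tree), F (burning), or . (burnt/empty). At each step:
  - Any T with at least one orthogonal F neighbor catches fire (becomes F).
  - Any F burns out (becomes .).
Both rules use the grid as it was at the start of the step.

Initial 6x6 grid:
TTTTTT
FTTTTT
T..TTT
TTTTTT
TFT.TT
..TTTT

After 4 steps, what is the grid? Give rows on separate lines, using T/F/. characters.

Step 1: 6 trees catch fire, 2 burn out
  FTTTTT
  .FTTTT
  F..TTT
  TFTTTT
  F.F.TT
  ..TTTT
Step 2: 5 trees catch fire, 6 burn out
  .FTTTT
  ..FTTT
  ...TTT
  F.FTTT
  ....TT
  ..FTTT
Step 3: 4 trees catch fire, 5 burn out
  ..FTTT
  ...FTT
  ...TTT
  ...FTT
  ....TT
  ...FTT
Step 4: 5 trees catch fire, 4 burn out
  ...FTT
  ....FT
  ...FTT
  ....FT
  ....TT
  ....FT

...FTT
....FT
...FTT
....FT
....TT
....FT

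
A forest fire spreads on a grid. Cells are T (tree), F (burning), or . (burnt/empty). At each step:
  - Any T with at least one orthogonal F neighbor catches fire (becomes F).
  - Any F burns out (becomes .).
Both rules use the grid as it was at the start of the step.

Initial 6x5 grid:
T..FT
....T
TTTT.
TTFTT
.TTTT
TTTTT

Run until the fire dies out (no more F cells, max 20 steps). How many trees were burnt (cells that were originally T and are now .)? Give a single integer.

Answer: 19

Derivation:
Step 1: +5 fires, +2 burnt (F count now 5)
Step 2: +8 fires, +5 burnt (F count now 8)
Step 3: +4 fires, +8 burnt (F count now 4)
Step 4: +2 fires, +4 burnt (F count now 2)
Step 5: +0 fires, +2 burnt (F count now 0)
Fire out after step 5
Initially T: 20, now '.': 29
Total burnt (originally-T cells now '.'): 19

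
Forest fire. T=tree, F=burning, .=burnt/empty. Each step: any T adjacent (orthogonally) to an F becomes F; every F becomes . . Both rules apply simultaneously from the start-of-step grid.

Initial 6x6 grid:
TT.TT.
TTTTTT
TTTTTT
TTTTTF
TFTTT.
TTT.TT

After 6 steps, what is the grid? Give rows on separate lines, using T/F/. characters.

Step 1: 6 trees catch fire, 2 burn out
  TT.TT.
  TTTTTT
  TTTTTF
  TFTTF.
  F.FTT.
  TFT.TT
Step 2: 10 trees catch fire, 6 burn out
  TT.TT.
  TTTTTF
  TFTTF.
  F.FF..
  ...FF.
  F.F.TT
Step 3: 6 trees catch fire, 10 burn out
  TT.TT.
  TFTTF.
  F.FF..
  ......
  ......
  ....FT
Step 4: 6 trees catch fire, 6 burn out
  TF.TF.
  F.FF..
  ......
  ......
  ......
  .....F
Step 5: 2 trees catch fire, 6 burn out
  F..F..
  ......
  ......
  ......
  ......
  ......
Step 6: 0 trees catch fire, 2 burn out
  ......
  ......
  ......
  ......
  ......
  ......

......
......
......
......
......
......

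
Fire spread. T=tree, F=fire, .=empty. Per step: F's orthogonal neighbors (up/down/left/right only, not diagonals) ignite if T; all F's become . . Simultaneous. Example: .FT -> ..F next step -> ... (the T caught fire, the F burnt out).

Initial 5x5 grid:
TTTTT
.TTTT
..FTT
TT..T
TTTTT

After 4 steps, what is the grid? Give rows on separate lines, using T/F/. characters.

Step 1: 2 trees catch fire, 1 burn out
  TTTTT
  .TFTT
  ...FT
  TT..T
  TTTTT
Step 2: 4 trees catch fire, 2 burn out
  TTFTT
  .F.FT
  ....F
  TT..T
  TTTTT
Step 3: 4 trees catch fire, 4 burn out
  TF.FT
  ....F
  .....
  TT..F
  TTTTT
Step 4: 3 trees catch fire, 4 burn out
  F...F
  .....
  .....
  TT...
  TTTTF

F...F
.....
.....
TT...
TTTTF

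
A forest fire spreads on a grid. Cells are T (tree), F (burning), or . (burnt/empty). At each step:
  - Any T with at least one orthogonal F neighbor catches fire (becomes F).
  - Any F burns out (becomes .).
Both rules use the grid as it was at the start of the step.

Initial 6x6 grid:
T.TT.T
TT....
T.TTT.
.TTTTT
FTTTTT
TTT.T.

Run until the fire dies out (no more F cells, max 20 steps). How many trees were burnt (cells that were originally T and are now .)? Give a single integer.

Answer: 17

Derivation:
Step 1: +2 fires, +1 burnt (F count now 2)
Step 2: +3 fires, +2 burnt (F count now 3)
Step 3: +3 fires, +3 burnt (F count now 3)
Step 4: +3 fires, +3 burnt (F count now 3)
Step 5: +4 fires, +3 burnt (F count now 4)
Step 6: +2 fires, +4 burnt (F count now 2)
Step 7: +0 fires, +2 burnt (F count now 0)
Fire out after step 7
Initially T: 24, now '.': 29
Total burnt (originally-T cells now '.'): 17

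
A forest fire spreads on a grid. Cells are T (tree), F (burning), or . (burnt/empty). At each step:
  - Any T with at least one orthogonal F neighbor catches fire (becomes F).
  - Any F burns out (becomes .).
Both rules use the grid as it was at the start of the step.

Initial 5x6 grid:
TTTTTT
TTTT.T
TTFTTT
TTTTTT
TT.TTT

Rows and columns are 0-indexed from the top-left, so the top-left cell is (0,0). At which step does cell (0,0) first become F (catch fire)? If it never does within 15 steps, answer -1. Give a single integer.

Step 1: cell (0,0)='T' (+4 fires, +1 burnt)
Step 2: cell (0,0)='T' (+7 fires, +4 burnt)
Step 3: cell (0,0)='T' (+8 fires, +7 burnt)
Step 4: cell (0,0)='F' (+6 fires, +8 burnt)
  -> target ignites at step 4
Step 5: cell (0,0)='.' (+2 fires, +6 burnt)
Step 6: cell (0,0)='.' (+0 fires, +2 burnt)
  fire out at step 6

4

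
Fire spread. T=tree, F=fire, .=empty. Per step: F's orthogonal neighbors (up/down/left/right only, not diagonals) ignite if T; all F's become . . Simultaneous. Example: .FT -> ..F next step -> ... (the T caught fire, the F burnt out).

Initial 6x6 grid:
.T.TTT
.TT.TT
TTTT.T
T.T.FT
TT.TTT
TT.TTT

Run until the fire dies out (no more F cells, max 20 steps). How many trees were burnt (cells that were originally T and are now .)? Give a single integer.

Answer: 13

Derivation:
Step 1: +2 fires, +1 burnt (F count now 2)
Step 2: +4 fires, +2 burnt (F count now 4)
Step 3: +3 fires, +4 burnt (F count now 3)
Step 4: +2 fires, +3 burnt (F count now 2)
Step 5: +1 fires, +2 burnt (F count now 1)
Step 6: +1 fires, +1 burnt (F count now 1)
Step 7: +0 fires, +1 burnt (F count now 0)
Fire out after step 7
Initially T: 26, now '.': 23
Total burnt (originally-T cells now '.'): 13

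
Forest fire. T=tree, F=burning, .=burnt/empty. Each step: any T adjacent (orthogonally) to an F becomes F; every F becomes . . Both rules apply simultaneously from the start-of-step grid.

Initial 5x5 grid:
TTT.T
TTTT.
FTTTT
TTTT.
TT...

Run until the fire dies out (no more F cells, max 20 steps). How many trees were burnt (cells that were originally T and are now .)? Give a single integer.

Step 1: +3 fires, +1 burnt (F count now 3)
Step 2: +5 fires, +3 burnt (F count now 5)
Step 3: +5 fires, +5 burnt (F count now 5)
Step 4: +4 fires, +5 burnt (F count now 4)
Step 5: +0 fires, +4 burnt (F count now 0)
Fire out after step 5
Initially T: 18, now '.': 24
Total burnt (originally-T cells now '.'): 17

Answer: 17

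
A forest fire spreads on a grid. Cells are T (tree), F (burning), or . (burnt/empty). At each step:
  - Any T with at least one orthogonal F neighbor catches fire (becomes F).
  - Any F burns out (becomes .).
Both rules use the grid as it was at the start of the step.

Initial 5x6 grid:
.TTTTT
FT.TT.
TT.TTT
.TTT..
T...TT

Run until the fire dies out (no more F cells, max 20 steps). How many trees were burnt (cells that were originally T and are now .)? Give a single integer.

Step 1: +2 fires, +1 burnt (F count now 2)
Step 2: +2 fires, +2 burnt (F count now 2)
Step 3: +2 fires, +2 burnt (F count now 2)
Step 4: +2 fires, +2 burnt (F count now 2)
Step 5: +3 fires, +2 burnt (F count now 3)
Step 6: +3 fires, +3 burnt (F count now 3)
Step 7: +1 fires, +3 burnt (F count now 1)
Step 8: +1 fires, +1 burnt (F count now 1)
Step 9: +0 fires, +1 burnt (F count now 0)
Fire out after step 9
Initially T: 19, now '.': 27
Total burnt (originally-T cells now '.'): 16

Answer: 16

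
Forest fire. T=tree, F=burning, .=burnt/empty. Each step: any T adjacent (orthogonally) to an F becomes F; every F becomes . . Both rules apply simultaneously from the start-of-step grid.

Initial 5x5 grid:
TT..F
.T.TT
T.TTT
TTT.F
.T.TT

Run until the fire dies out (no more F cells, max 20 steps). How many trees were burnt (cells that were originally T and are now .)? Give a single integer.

Answer: 12

Derivation:
Step 1: +3 fires, +2 burnt (F count now 3)
Step 2: +3 fires, +3 burnt (F count now 3)
Step 3: +1 fires, +3 burnt (F count now 1)
Step 4: +1 fires, +1 burnt (F count now 1)
Step 5: +1 fires, +1 burnt (F count now 1)
Step 6: +2 fires, +1 burnt (F count now 2)
Step 7: +1 fires, +2 burnt (F count now 1)
Step 8: +0 fires, +1 burnt (F count now 0)
Fire out after step 8
Initially T: 15, now '.': 22
Total burnt (originally-T cells now '.'): 12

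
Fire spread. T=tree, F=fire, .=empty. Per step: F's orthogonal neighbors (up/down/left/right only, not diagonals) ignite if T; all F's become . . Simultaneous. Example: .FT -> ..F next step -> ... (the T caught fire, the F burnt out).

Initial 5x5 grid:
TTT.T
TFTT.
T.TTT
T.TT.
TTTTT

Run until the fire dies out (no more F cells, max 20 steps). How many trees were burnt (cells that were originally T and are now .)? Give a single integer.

Answer: 18

Derivation:
Step 1: +3 fires, +1 burnt (F count now 3)
Step 2: +5 fires, +3 burnt (F count now 5)
Step 3: +3 fires, +5 burnt (F count now 3)
Step 4: +4 fires, +3 burnt (F count now 4)
Step 5: +2 fires, +4 burnt (F count now 2)
Step 6: +1 fires, +2 burnt (F count now 1)
Step 7: +0 fires, +1 burnt (F count now 0)
Fire out after step 7
Initially T: 19, now '.': 24
Total burnt (originally-T cells now '.'): 18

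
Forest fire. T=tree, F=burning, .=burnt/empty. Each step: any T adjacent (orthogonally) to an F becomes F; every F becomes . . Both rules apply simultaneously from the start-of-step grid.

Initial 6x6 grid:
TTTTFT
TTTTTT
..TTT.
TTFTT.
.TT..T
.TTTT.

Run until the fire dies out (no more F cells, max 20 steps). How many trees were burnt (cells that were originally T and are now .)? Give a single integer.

Step 1: +7 fires, +2 burnt (F count now 7)
Step 2: +10 fires, +7 burnt (F count now 10)
Step 3: +4 fires, +10 burnt (F count now 4)
Step 4: +3 fires, +4 burnt (F count now 3)
Step 5: +0 fires, +3 burnt (F count now 0)
Fire out after step 5
Initially T: 25, now '.': 35
Total burnt (originally-T cells now '.'): 24

Answer: 24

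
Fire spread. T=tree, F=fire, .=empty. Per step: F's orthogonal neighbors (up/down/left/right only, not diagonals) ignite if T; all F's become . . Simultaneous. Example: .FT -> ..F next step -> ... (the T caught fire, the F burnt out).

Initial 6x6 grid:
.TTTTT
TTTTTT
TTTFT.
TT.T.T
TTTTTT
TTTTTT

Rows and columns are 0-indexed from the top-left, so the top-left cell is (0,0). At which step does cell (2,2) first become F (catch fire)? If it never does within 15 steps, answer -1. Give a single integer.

Step 1: cell (2,2)='F' (+4 fires, +1 burnt)
  -> target ignites at step 1
Step 2: cell (2,2)='.' (+5 fires, +4 burnt)
Step 3: cell (2,2)='.' (+9 fires, +5 burnt)
Step 4: cell (2,2)='.' (+8 fires, +9 burnt)
Step 5: cell (2,2)='.' (+4 fires, +8 burnt)
Step 6: cell (2,2)='.' (+1 fires, +4 burnt)
Step 7: cell (2,2)='.' (+0 fires, +1 burnt)
  fire out at step 7

1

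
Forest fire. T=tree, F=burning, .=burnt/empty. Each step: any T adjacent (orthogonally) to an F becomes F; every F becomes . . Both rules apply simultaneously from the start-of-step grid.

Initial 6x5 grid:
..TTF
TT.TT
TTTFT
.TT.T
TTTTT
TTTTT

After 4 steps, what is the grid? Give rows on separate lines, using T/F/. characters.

Step 1: 5 trees catch fire, 2 burn out
  ..TF.
  TT.FF
  TTF.F
  .TT.T
  TTTTT
  TTTTT
Step 2: 4 trees catch fire, 5 burn out
  ..F..
  TT...
  TF...
  .TF.F
  TTTTT
  TTTTT
Step 3: 5 trees catch fire, 4 burn out
  .....
  TF...
  F....
  .F...
  TTFTF
  TTTTT
Step 4: 5 trees catch fire, 5 burn out
  .....
  F....
  .....
  .....
  TF.F.
  TTFTF

.....
F....
.....
.....
TF.F.
TTFTF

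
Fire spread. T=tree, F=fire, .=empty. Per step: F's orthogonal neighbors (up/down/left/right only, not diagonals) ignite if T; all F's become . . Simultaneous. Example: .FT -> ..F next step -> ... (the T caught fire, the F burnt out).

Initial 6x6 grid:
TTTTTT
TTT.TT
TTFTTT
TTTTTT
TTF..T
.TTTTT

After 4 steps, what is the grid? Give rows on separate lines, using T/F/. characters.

Step 1: 6 trees catch fire, 2 burn out
  TTTTTT
  TTF.TT
  TF.FTT
  TTFTTT
  TF...T
  .TFTTT
Step 2: 9 trees catch fire, 6 burn out
  TTFTTT
  TF..TT
  F...FT
  TF.FTT
  F....T
  .F.FTT
Step 3: 8 trees catch fire, 9 burn out
  TF.FTT
  F...FT
  .....F
  F...FT
  .....T
  ....FT
Step 4: 5 trees catch fire, 8 burn out
  F...FT
  .....F
  ......
  .....F
  .....T
  .....F

F...FT
.....F
......
.....F
.....T
.....F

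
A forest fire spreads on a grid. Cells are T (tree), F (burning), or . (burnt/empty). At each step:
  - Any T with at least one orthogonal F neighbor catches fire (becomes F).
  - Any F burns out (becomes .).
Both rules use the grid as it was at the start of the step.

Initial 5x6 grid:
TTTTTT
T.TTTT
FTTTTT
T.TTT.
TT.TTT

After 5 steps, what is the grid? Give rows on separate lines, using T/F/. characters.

Step 1: 3 trees catch fire, 1 burn out
  TTTTTT
  F.TTTT
  .FTTTT
  F.TTT.
  TT.TTT
Step 2: 3 trees catch fire, 3 burn out
  FTTTTT
  ..TTTT
  ..FTTT
  ..TTT.
  FT.TTT
Step 3: 5 trees catch fire, 3 burn out
  .FTTTT
  ..FTTT
  ...FTT
  ..FTT.
  .F.TTT
Step 4: 4 trees catch fire, 5 burn out
  ..FTTT
  ...FTT
  ....FT
  ...FT.
  ...TTT
Step 5: 5 trees catch fire, 4 burn out
  ...FTT
  ....FT
  .....F
  ....F.
  ...FTT

...FTT
....FT
.....F
....F.
...FTT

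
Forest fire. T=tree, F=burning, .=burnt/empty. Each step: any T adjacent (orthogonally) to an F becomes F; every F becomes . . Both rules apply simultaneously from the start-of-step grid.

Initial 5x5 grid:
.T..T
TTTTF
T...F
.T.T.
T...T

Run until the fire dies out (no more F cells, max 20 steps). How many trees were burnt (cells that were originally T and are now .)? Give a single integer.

Answer: 7

Derivation:
Step 1: +2 fires, +2 burnt (F count now 2)
Step 2: +1 fires, +2 burnt (F count now 1)
Step 3: +1 fires, +1 burnt (F count now 1)
Step 4: +2 fires, +1 burnt (F count now 2)
Step 5: +1 fires, +2 burnt (F count now 1)
Step 6: +0 fires, +1 burnt (F count now 0)
Fire out after step 6
Initially T: 11, now '.': 21
Total burnt (originally-T cells now '.'): 7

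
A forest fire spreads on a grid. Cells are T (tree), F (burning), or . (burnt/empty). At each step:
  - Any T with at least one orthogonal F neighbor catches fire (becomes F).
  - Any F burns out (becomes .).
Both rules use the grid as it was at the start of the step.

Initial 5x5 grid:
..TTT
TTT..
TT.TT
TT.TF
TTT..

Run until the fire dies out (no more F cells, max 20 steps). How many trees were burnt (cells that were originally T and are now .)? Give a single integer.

Answer: 3

Derivation:
Step 1: +2 fires, +1 burnt (F count now 2)
Step 2: +1 fires, +2 burnt (F count now 1)
Step 3: +0 fires, +1 burnt (F count now 0)
Fire out after step 3
Initially T: 16, now '.': 12
Total burnt (originally-T cells now '.'): 3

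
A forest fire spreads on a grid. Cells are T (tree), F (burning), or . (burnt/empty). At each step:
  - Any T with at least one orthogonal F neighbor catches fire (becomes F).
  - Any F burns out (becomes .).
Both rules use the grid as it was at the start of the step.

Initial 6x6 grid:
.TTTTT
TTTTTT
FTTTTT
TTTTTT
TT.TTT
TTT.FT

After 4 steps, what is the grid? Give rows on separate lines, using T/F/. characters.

Step 1: 5 trees catch fire, 2 burn out
  .TTTTT
  FTTTTT
  .FTTTT
  FTTTTT
  TT.TFT
  TTT..F
Step 2: 7 trees catch fire, 5 burn out
  .TTTTT
  .FTTTT
  ..FTTT
  .FTTFT
  FT.F.F
  TTT...
Step 3: 9 trees catch fire, 7 burn out
  .FTTTT
  ..FTTT
  ...FFT
  ..FF.F
  .F....
  FTT...
Step 4: 5 trees catch fire, 9 burn out
  ..FTTT
  ...FFT
  .....F
  ......
  ......
  .FT...

..FTTT
...FFT
.....F
......
......
.FT...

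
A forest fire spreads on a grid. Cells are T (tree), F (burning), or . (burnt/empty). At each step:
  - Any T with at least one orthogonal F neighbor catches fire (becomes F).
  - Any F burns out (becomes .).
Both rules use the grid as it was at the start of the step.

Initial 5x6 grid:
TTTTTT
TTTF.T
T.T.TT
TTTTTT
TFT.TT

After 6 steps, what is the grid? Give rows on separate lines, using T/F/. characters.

Step 1: 5 trees catch fire, 2 burn out
  TTTFTT
  TTF..T
  T.T.TT
  TFTTTT
  F.F.TT
Step 2: 6 trees catch fire, 5 burn out
  TTF.FT
  TF...T
  T.F.TT
  F.FTTT
  ....TT
Step 3: 5 trees catch fire, 6 burn out
  TF...F
  F....T
  F...TT
  ...FTT
  ....TT
Step 4: 3 trees catch fire, 5 burn out
  F.....
  .....F
  ....TT
  ....FT
  ....TT
Step 5: 4 trees catch fire, 3 burn out
  ......
  ......
  ....FF
  .....F
  ....FT
Step 6: 1 trees catch fire, 4 burn out
  ......
  ......
  ......
  ......
  .....F

......
......
......
......
.....F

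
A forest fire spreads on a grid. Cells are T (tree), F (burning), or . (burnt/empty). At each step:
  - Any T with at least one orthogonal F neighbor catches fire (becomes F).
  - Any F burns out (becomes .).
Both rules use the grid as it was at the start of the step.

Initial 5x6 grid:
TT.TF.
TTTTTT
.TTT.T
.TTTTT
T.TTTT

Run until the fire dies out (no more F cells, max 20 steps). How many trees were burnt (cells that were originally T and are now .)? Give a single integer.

Answer: 22

Derivation:
Step 1: +2 fires, +1 burnt (F count now 2)
Step 2: +2 fires, +2 burnt (F count now 2)
Step 3: +3 fires, +2 burnt (F count now 3)
Step 4: +4 fires, +3 burnt (F count now 4)
Step 5: +7 fires, +4 burnt (F count now 7)
Step 6: +4 fires, +7 burnt (F count now 4)
Step 7: +0 fires, +4 burnt (F count now 0)
Fire out after step 7
Initially T: 23, now '.': 29
Total burnt (originally-T cells now '.'): 22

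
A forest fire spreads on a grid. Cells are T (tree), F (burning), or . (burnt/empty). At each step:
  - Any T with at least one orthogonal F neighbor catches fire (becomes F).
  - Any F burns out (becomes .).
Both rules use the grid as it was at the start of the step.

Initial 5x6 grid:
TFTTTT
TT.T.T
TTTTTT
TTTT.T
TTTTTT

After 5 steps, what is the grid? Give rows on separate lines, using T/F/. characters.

Step 1: 3 trees catch fire, 1 burn out
  F.FTTT
  TF.T.T
  TTTTTT
  TTTT.T
  TTTTTT
Step 2: 3 trees catch fire, 3 burn out
  ...FTT
  F..T.T
  TFTTTT
  TTTT.T
  TTTTTT
Step 3: 5 trees catch fire, 3 burn out
  ....FT
  ...F.T
  F.FTTT
  TFTT.T
  TTTTTT
Step 4: 5 trees catch fire, 5 burn out
  .....F
  .....T
  ...FTT
  F.FT.T
  TFTTTT
Step 5: 5 trees catch fire, 5 burn out
  ......
  .....F
  ....FT
  ...F.T
  F.FTTT

......
.....F
....FT
...F.T
F.FTTT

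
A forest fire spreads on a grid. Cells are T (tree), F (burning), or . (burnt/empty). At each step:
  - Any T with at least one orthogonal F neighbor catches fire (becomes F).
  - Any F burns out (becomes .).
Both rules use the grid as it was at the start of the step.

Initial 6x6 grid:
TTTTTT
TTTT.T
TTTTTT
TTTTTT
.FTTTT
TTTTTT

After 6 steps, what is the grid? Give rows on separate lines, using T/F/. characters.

Step 1: 3 trees catch fire, 1 burn out
  TTTTTT
  TTTT.T
  TTTTTT
  TFTTTT
  ..FTTT
  TFTTTT
Step 2: 6 trees catch fire, 3 burn out
  TTTTTT
  TTTT.T
  TFTTTT
  F.FTTT
  ...FTT
  F.FTTT
Step 3: 6 trees catch fire, 6 burn out
  TTTTTT
  TFTT.T
  F.FTTT
  ...FTT
  ....FT
  ...FTT
Step 4: 7 trees catch fire, 6 burn out
  TFTTTT
  F.FT.T
  ...FTT
  ....FT
  .....F
  ....FT
Step 5: 6 trees catch fire, 7 burn out
  F.FTTT
  ...F.T
  ....FT
  .....F
  ......
  .....F
Step 6: 2 trees catch fire, 6 burn out
  ...FTT
  .....T
  .....F
  ......
  ......
  ......

...FTT
.....T
.....F
......
......
......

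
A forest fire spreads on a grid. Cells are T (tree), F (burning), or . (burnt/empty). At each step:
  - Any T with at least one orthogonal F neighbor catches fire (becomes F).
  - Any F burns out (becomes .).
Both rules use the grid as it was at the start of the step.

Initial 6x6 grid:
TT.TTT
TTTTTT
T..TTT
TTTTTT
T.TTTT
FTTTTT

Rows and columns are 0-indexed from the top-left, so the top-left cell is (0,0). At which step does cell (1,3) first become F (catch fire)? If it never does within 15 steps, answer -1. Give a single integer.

Step 1: cell (1,3)='T' (+2 fires, +1 burnt)
Step 2: cell (1,3)='T' (+2 fires, +2 burnt)
Step 3: cell (1,3)='T' (+4 fires, +2 burnt)
Step 4: cell (1,3)='T' (+4 fires, +4 burnt)
Step 5: cell (1,3)='T' (+5 fires, +4 burnt)
Step 6: cell (1,3)='T' (+5 fires, +5 burnt)
Step 7: cell (1,3)='F' (+3 fires, +5 burnt)
  -> target ignites at step 7
Step 8: cell (1,3)='.' (+3 fires, +3 burnt)
Step 9: cell (1,3)='.' (+2 fires, +3 burnt)
Step 10: cell (1,3)='.' (+1 fires, +2 burnt)
Step 11: cell (1,3)='.' (+0 fires, +1 burnt)
  fire out at step 11

7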